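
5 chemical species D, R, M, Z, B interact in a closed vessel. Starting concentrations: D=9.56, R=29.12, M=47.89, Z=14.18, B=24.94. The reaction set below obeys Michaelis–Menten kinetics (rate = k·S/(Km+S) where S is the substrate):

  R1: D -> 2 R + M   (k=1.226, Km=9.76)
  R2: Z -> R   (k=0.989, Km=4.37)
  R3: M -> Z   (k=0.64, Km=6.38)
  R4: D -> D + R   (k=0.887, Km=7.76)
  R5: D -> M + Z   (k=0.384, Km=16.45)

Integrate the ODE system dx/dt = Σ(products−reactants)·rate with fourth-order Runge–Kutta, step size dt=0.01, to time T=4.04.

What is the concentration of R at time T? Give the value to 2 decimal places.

RK4 with dt=0.01: 404 steps to T=4.04. Trajectory (selected grid times):
t=0.00: D=9.56 R=29.12 M=47.89 Z=14.18 B=24.94
t=0.45: D=9.23 R=30.22 M=47.97 Z=14.16 B=24.94
t=0.90: D=8.90 R=31.31 M=48.04 Z=14.13 B=24.94
t=1.35: D=8.58 R=32.38 M=48.11 Z=14.11 B=24.94
t=1.80: D=8.27 R=33.44 M=48.17 Z=14.08 B=24.94
t=2.24: D=7.96 R=34.46 M=48.22 Z=14.05 B=24.94
t=2.69: D=7.66 R=35.49 M=48.27 Z=14.02 B=24.94
t=3.14: D=7.37 R=36.50 M=48.31 Z=13.99 B=24.94
t=3.59: D=7.08 R=37.51 M=48.34 Z=13.96 B=24.94
t=4.04: D=6.80 R=38.49 M=48.37 Z=13.93 B=24.94
Read off R at T=4.04: 38.49

R at T = 38.49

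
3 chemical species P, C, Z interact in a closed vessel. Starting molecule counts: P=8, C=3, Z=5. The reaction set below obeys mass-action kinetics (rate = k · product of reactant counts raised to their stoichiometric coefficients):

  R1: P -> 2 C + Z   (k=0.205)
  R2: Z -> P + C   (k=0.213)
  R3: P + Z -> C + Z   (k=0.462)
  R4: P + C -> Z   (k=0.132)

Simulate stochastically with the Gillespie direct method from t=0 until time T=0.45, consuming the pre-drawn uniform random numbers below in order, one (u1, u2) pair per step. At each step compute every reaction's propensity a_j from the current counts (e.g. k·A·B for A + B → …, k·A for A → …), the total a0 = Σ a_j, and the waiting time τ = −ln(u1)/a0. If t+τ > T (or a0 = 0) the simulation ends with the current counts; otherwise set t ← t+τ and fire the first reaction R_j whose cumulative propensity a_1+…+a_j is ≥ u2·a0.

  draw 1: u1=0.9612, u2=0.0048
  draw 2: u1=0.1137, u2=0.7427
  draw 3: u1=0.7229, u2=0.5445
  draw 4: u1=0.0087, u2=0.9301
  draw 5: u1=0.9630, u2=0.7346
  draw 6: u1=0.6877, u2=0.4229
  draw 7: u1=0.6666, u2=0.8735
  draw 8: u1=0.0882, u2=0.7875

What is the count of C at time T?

C at T = 7

t=0.000: P=8 C=3 Z=5
Draw 1: a1=1.640, a2=1.065, a3=18.480, a4=3.168, a0=24.353; τ=−ln(0.9612)/24.353=0.002 → t=0.002; u2·a0=0.0048·24.353=0.117 ≤ a1=1.640 → R1 fires; P=7 C=5 Z=6
Draw 2: a1=1.435, a2=1.278, a3=19.404, a4=4.620, a0=26.737; τ=−ln(0.1137)/26.737=0.081 → t=0.083; u2·a0=0.7427·26.737=19.858; a1+a2=2.713 < 19.858 ≤ a1+…+a3=22.117 → R3 fires; P=6 C=6 Z=6
Draw 3: a1=1.230, a2=1.278, a3=16.632, a4=4.752, a0=23.892; τ=−ln(0.7229)/23.892=0.014 → t=0.097; u2·a0=0.5445·23.892=13.009; a1+a2=2.508 < 13.009 ≤ a1+…+a3=19.140 → R3 fires; P=5 C=7 Z=6
Draw 4: a1=1.025, a2=1.278, a3=13.860, a4=4.620, a0=20.783; τ=−ln(0.0087)/20.783=0.228 → t=0.325; u2·a0=0.9301·20.783=19.330; a1+…+a3=16.163 < 19.330 ≤ a1+…+a4=20.783 → R4 fires; P=4 C=6 Z=7
Draw 5: a1=0.820, a2=1.491, a3=12.936, a4=3.168, a0=18.415; τ=−ln(0.9630)/18.415=0.002 → t=0.327; u2·a0=0.7346·18.415=13.528; a1+a2=2.311 < 13.528 ≤ a1+…+a3=15.247 → R3 fires; P=3 C=7 Z=7
Draw 6: a1=0.615, a2=1.491, a3=9.702, a4=2.772, a0=14.580; τ=−ln(0.6877)/14.580=0.026 → t=0.353; u2·a0=0.4229·14.580=6.166; a1+a2=2.106 < 6.166 ≤ a1+…+a3=11.808 → R3 fires; P=2 C=8 Z=7
Draw 7: a1=0.410, a2=1.491, a3=6.468, a4=2.112, a0=10.481; τ=−ln(0.6666)/10.481=0.039 → t=0.391; u2·a0=0.8735·10.481=9.155; a1+…+a3=8.369 < 9.155 ≤ a1+…+a4=10.481 → R4 fires; P=1 C=7 Z=8
Draw 8: a1=0.205, a2=1.704, a3=3.696, a4=0.924, a0=6.529; τ=−ln(0.0882)/6.529=0.372 → t=0.763 > T=0.45: stop.
Read off C at T=0.45: 7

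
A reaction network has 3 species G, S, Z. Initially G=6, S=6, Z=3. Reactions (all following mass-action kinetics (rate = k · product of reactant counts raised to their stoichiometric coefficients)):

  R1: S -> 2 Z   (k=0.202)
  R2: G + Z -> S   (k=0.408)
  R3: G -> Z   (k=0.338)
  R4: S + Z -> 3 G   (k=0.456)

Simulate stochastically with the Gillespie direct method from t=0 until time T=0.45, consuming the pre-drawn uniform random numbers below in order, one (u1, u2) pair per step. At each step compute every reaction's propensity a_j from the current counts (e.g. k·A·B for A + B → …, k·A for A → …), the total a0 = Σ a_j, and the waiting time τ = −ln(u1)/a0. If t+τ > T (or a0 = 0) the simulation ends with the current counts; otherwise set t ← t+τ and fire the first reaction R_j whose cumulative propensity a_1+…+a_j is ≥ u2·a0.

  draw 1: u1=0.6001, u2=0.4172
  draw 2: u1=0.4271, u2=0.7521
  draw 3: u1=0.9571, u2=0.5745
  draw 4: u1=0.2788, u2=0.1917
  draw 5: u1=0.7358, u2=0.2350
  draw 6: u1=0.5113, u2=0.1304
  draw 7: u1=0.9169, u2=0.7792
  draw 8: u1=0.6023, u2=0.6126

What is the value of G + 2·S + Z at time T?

Value at T = 21

Check how each reaction changes W = G + 2·S + Z (weight of products minus weight of reactants):
R1: S -> 2 Z: (1·2) − (2·1) = 2 − 2 = 0
R2: G + Z -> S: (2·1) − (1·1 + 1·1) = 2 − 2 = 0
R3: G -> Z: (1·1) − (1·1) = 1 − 1 = 0
R4: S + Z -> 3 G: (1·3) − (2·1 + 1·1) = 3 − 3 = 0
Every reaction leaves W unchanged, so W is conserved and no simulation is needed: W(T) = W(0) = 6 + 2·6 + 3 = 21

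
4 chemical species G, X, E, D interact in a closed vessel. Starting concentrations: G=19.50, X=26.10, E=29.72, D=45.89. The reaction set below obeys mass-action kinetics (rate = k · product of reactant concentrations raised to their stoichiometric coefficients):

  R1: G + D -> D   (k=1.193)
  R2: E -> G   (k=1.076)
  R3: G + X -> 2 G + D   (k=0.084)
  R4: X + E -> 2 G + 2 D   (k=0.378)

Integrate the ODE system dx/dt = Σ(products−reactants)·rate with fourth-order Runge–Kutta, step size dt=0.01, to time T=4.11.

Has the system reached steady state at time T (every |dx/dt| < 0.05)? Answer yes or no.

Steady state at T: yes

RK4 with dt=0.01: 411 steps to T=4.11. Trajectory (selected grid times):
t=0.00: G=19.50 X=26.10 E=29.72 D=45.89
t=0.46: G=0.16 X=4.13 E=3.98 D=88.57
t=0.91: G=0.04 X=2.72 E=1.41 D=91.37
t=1.37: G=0.01 X=2.32 E=0.56 D=92.17
t=1.83: G=0.01 X=2.17 E=0.23 D=92.46
t=2.28: G=0.00 X=2.12 E=0.10 D=92.57
t=2.74: G=0.00 X=2.09 E=0.04 D=92.62
t=3.20: G=0.00 X=2.08 E=0.02 D=92.64
t=3.65: G=0.00 X=2.08 E=0.01 D=92.65
t=4.11: G=0.00 X=2.08 E=0.00 D=92.65
Rates at T: R1=0.0088, R2=0.0035, R3=0.0000, R4=0.0026
dx/dt at T (Σ net stoichiometry × rate): G=-0.0001, X=-0.0026, E=-0.0060, D=+0.0051
Largest |dx/dt| is |-0.0060| (E) < 0.05 → steady.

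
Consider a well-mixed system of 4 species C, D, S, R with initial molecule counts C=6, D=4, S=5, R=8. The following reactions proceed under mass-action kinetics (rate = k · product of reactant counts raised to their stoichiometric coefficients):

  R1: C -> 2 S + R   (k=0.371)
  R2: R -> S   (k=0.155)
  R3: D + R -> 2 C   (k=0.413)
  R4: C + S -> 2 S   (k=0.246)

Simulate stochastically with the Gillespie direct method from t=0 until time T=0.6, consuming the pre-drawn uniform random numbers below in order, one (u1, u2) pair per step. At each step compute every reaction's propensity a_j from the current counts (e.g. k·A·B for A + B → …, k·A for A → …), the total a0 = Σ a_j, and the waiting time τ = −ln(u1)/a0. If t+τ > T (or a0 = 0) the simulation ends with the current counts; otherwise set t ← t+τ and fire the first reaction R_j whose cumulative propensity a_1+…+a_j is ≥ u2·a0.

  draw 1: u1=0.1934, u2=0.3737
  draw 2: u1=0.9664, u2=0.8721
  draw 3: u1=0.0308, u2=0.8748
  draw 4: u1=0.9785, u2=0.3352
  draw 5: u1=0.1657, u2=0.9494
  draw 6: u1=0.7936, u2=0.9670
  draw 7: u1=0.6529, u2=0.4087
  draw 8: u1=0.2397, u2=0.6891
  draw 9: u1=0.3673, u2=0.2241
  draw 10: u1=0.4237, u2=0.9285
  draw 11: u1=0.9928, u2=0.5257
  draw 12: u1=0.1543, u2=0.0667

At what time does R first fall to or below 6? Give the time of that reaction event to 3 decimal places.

t=0.000: C=6 D=4 S=5 R=8
Draw 1: a1=2.226, a2=1.240, a3=13.216, a4=7.380, a0=24.062; τ=−ln(0.1934)/24.062=0.068 → t=0.068; u2·a0=0.3737·24.062=8.992; a1+a2=3.466 < 8.992 ≤ a1+…+a3=16.682 → R3 fires; C=8 D=3 S=5 R=7
Draw 2: a1=2.968, a2=1.085, a3=8.673, a4=9.840, a0=22.566; τ=−ln(0.9664)/22.566=0.002 → t=0.070; u2·a0=0.8721·22.566=19.680; a1+…+a3=12.726 < 19.680 ≤ a1+…+a4=22.566 → R4 fires; C=7 D=3 S=6 R=7
Draw 3: a1=2.597, a2=1.085, a3=8.673, a4=10.332, a0=22.687; τ=−ln(0.0308)/22.687=0.153 → t=0.223; u2·a0=0.8748·22.687=19.847; a1+…+a3=12.355 < 19.847 ≤ a1+…+a4=22.687 → R4 fires; C=6 D=3 S=7 R=7
Draw 4: a1=2.226, a2=1.085, a3=8.673, a4=10.332, a0=22.316; τ=−ln(0.9785)/22.316=0.001 → t=0.224; u2·a0=0.3352·22.316=7.480; a1+a2=3.311 < 7.480 ≤ a1+…+a3=11.984 → R3 fires; C=8 D=2 S=7 R=6
Draw 5: a1=2.968, a2=0.930, a3=4.956, a4=13.776, a0=22.630; τ=−ln(0.1657)/22.630=0.079 → t=0.304; u2·a0=0.9494·22.630=21.485; a1+…+a3=8.854 < 21.485 ≤ a1+…+a4=22.630 → R4 fires; C=7 D=2 S=8 R=6
Draw 6: a1=2.597, a2=0.930, a3=4.956, a4=13.776, a0=22.259; τ=−ln(0.7936)/22.259=0.010 → t=0.314; u2·a0=0.9670·22.259=21.524; a1+…+a3=8.483 < 21.524 ≤ a1+…+a4=22.259 → R4 fires; C=6 D=2 S=9 R=6
Draw 7: a1=2.226, a2=0.930, a3=4.956, a4=13.284, a0=21.396; τ=−ln(0.6529)/21.396=0.020 → t=0.334; u2·a0=0.4087·21.396=8.745; a1+…+a3=8.112 < 8.745 ≤ a1+…+a4=21.396 → R4 fires; C=5 D=2 S=10 R=6
Draw 8: a1=1.855, a2=0.930, a3=4.956, a4=12.300, a0=20.041; τ=−ln(0.2397)/20.041=0.071 → t=0.405; u2·a0=0.6891·20.041=13.810; a1+…+a3=7.741 < 13.810 ≤ a1+…+a4=20.041 → R4 fires; C=4 D=2 S=11 R=6
Draw 9: a1=1.484, a2=0.930, a3=4.956, a4=10.824, a0=18.194; τ=−ln(0.3673)/18.194=0.055 → t=0.460; u2·a0=0.2241·18.194=4.077; a1+a2=2.414 < 4.077 ≤ a1+…+a3=7.370 → R3 fires; C=6 D=1 S=11 R=5
Draw 10: a1=2.226, a2=0.775, a3=2.065, a4=16.236, a0=21.302; τ=−ln(0.4237)/21.302=0.040 → t=0.501; u2·a0=0.9285·21.302=19.779; a1+…+a3=5.066 < 19.779 ≤ a1+…+a4=21.302 → R4 fires; C=5 D=1 S=12 R=5
Draw 11: a1=1.855, a2=0.775, a3=2.065, a4=14.760, a0=19.455; τ=−ln(0.9928)/19.455=0.000 → t=0.501; u2·a0=0.5257·19.455=10.227; a1+…+a3=4.695 < 10.227 ≤ a1+…+a4=19.455 → R4 fires; C=4 D=1 S=13 R=5
Draw 12: a1=1.484, a2=0.775, a3=2.065, a4=12.792, a0=17.116; τ=−ln(0.1543)/17.116=0.109 → t=0.610 > T=0.6: stop.
R first becomes ≤ 6 when it reaches 6 at the event at t=0.224.

Threshold first reached at t = 0.224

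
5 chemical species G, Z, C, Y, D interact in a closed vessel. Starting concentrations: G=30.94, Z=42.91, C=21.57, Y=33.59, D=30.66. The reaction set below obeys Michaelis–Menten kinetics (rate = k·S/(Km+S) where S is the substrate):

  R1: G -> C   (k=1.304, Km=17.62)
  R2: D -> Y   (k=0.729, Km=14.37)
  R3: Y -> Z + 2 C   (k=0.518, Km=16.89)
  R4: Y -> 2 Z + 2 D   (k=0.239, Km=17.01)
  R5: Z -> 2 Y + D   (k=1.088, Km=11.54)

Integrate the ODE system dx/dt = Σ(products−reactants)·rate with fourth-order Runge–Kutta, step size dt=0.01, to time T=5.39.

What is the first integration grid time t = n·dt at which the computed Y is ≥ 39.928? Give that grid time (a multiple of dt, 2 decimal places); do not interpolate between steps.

RK4 with dt=0.01: 539 steps to T=5.39. Trajectory (selected grid times):
t=0.00: G=30.94 Z=42.91 C=21.57 Y=33.59 D=30.66
t=0.60: G=30.44 Z=42.79 C=22.48 Y=34.61 D=31.07
t=1.20: G=29.95 Z=42.68 C=23.40 Y=35.63 D=31.47
t=1.80: G=29.46 Z=42.58 C=24.31 Y=36.65 D=31.88
t=2.40: G=28.97 Z=42.47 C=25.23 Y=37.67 D=32.29
t=2.99: G=28.49 Z=42.38 C=26.13 Y=38.67 D=32.69
t=3.59: G=28.01 Z=42.28 C=27.04 Y=39.68 D=33.10
t=3.73: G=27.90 Z=42.26 C=27.26 Y=39.92 D=33.20
t=3.74: G=27.89 Z=42.26 C=27.27 Y=39.94 D=33.20
t=4.19: G=27.53 Z=42.19 C=27.96 Y=40.69 D=33.51
t=4.79: G=27.06 Z=42.10 C=28.88 Y=41.70 D=33.92
t=5.39: G=26.58 Z=42.01 C=29.79 Y=42.71 D=34.33
Y(3.73)=39.918 < 39.928 but Y(3.74)=39.935 ≥ 39.928, so the first grid time is t=3.74.

Threshold first reached at t = 3.74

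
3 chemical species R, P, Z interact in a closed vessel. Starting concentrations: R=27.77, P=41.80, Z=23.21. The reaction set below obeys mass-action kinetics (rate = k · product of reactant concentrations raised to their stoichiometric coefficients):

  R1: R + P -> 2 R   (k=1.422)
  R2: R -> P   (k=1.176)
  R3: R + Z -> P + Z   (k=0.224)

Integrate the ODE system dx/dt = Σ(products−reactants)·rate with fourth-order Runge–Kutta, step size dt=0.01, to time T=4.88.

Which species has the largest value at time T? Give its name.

Dominant species at T: R

RK4 with dt=0.01: 488 steps to T=4.88. Trajectory (selected grid times):
t=0.00: R=27.77 P=41.80 Z=23.21
t=0.54: R=65.09 P=4.48 Z=23.21
t=1.08: R=65.09 P=4.48 Z=23.21
t=1.63: R=65.09 P=4.48 Z=23.21
t=2.17: R=65.09 P=4.48 Z=23.21
t=2.71: R=65.09 P=4.48 Z=23.21
t=3.25: R=65.09 P=4.48 Z=23.21
t=3.80: R=65.09 P=4.48 Z=23.21
t=4.34: R=65.09 P=4.48 Z=23.21
t=4.88: R=65.09 P=4.48 Z=23.21
At T=4.88: R=65.09 P=4.48 Z=23.21; the largest is R.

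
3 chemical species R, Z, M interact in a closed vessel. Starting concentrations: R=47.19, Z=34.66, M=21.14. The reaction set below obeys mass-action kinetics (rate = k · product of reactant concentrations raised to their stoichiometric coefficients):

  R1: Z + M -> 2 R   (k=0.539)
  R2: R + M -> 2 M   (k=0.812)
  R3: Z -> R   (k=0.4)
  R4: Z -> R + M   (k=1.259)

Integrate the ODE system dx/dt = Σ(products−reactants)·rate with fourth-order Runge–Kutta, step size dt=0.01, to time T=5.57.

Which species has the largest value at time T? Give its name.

Dominant species at T: M

RK4 with dt=0.01: 557 steps to T=5.57. Trajectory (selected grid times):
t=0.00: R=47.19 Z=34.66 M=21.14
t=0.62: R=0.00 Z=0.00 M=104.72
t=1.24: R=0.00 Z=0.00 M=104.72
t=1.86: R=0.00 Z=0.00 M=104.72
t=2.48: R=0.00 Z=0.00 M=104.72
t=3.09: R=0.00 Z=0.00 M=104.72
t=3.71: R=0.00 Z=0.00 M=104.72
t=4.33: R=0.00 Z=0.00 M=104.72
t=4.95: R=0.00 Z=0.00 M=104.72
t=5.57: R=0.00 Z=0.00 M=104.72
At T=5.57: R=0.00 Z=0.00 M=104.72; the largest is M.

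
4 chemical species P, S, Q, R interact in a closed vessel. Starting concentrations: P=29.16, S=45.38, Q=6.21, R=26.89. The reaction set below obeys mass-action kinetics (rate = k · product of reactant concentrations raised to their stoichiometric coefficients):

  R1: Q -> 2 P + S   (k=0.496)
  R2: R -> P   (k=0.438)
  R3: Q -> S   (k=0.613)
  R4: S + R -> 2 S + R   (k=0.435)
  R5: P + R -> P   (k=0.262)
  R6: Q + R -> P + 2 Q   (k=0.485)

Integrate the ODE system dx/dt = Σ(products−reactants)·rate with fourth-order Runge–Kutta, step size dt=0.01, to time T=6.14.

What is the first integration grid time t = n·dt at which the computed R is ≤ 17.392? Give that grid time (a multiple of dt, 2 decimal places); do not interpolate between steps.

Threshold first reached at t = 0.04

RK4 with dt=0.01: 614 steps to T=6.14. Trajectory (selected grid times):
t=0.00: P=29.16 S=45.38 Q=6.21 R=26.89
t=0.03: P=32.06 S=61.29 Q=8.36 R=18.76
t=0.04: P=32.97 S=66.26 Q=9.00 R=16.44
t=0.68: P=45.62 S=113.30 Q=7.44 R=0.00
t=1.36: P=49.15 S=117.24 Q=3.50 R=0.00
t=2.05: P=50.82 S=119.12 Q=1.63 R=0.00
t=2.73: P=51.60 S=119.98 Q=0.77 R=0.00
t=3.41: P=51.96 S=120.38 Q=0.36 R=0.00
t=4.09: P=52.13 S=120.58 Q=0.17 R=0.00
t=4.78: P=52.21 S=120.67 Q=0.08 R=0.00
t=5.46: P=52.25 S=120.71 Q=0.04 R=0.00
t=6.14: P=52.27 S=120.73 Q=0.02 R=0.00
R(0.03)=18.758 > 17.392 but R(0.04)=16.444 ≤ 17.392, so the first grid time is t=0.04.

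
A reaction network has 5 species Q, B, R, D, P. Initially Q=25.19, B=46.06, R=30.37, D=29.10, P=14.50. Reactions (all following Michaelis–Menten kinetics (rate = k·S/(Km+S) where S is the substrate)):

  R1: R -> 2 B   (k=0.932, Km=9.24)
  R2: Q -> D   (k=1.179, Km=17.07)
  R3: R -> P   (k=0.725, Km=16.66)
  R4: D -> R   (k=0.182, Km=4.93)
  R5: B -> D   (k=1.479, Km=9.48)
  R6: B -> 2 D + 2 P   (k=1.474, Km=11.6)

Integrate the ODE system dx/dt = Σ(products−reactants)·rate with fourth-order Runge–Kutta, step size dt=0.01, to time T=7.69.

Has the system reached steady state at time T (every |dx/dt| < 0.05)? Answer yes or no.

RK4 with dt=0.01: 769 steps to T=7.69. Trajectory (selected grid times):
t=0.00: Q=25.19 B=46.06 R=30.37 D=29.10 P=14.50
t=0.85: Q=24.60 B=45.23 R=29.50 D=32.60 P=16.89
t=1.71: Q=24.00 B=44.39 R=28.63 D=36.12 P=19.30
t=2.56: Q=23.42 B=43.56 R=27.79 D=39.59 P=21.67
t=3.42: Q=22.83 B=42.71 R=26.94 D=43.07 P=24.06
t=4.27: Q=22.26 B=41.88 R=26.11 D=46.49 P=26.40
t=5.13: Q=21.69 B=41.03 R=25.29 D=49.94 P=28.76
t=5.98: Q=21.14 B=40.19 R=24.48 D=53.32 P=31.08
t=6.84: Q=20.58 B=39.34 R=23.68 D=56.73 P=33.41
t=7.69: Q=20.03 B=38.50 R=22.89 D=60.07 P=35.70
Rates at T: R1=0.6640, R2=0.6366, R3=0.4196, R4=0.1682, R5=1.1868, R6=1.1327
dx/dt at T (Σ net stoichiometry × rate): Q=-0.6366, B=-0.9915, R=-0.9155, D=+3.9206, P=+2.6851
Largest |dx/dt| is |+3.9206| (D) ≥ 0.05 → not steady.

Steady state at T: no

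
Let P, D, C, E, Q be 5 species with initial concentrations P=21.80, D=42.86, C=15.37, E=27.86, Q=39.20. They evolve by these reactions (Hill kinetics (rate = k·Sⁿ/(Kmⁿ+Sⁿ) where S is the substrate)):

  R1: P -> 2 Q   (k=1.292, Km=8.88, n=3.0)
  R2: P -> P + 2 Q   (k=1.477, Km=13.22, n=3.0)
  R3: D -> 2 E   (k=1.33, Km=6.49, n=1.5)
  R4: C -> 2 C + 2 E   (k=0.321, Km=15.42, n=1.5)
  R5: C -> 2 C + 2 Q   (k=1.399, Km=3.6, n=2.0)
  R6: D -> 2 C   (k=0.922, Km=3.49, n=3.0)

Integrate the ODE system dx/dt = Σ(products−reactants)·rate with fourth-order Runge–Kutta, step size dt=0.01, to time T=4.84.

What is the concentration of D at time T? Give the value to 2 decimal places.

RK4 with dt=0.01: 484 steps to T=4.84. Trajectory (selected grid times):
t=0.00: P=21.80 D=42.86 C=15.37 E=27.86 Q=39.20
t=0.54: P=21.15 D=41.68 C=17.18 E=29.40 Q=43.24
t=1.08: P=20.50 D=40.51 C=18.99 E=30.94 Q=47.25
t=1.61: P=19.87 D=39.36 C=20.79 E=32.47 Q=51.17
t=2.15: P=19.23 D=38.19 C=22.63 E=34.03 Q=55.14
t=2.69: P=18.60 D=37.02 C=24.47 E=35.59 Q=59.07
t=3.23: P=17.97 D=35.86 C=26.33 E=37.17 Q=62.96
t=3.76: P=17.37 D=34.72 C=28.15 E=38.71 Q=66.74
t=4.30: P=16.75 D=33.56 C=30.02 E=40.29 Q=70.54
t=4.84: P=16.15 D=32.40 C=31.88 E=41.86 Q=74.28
Read off D at T=4.84: 32.40

D at T = 32.40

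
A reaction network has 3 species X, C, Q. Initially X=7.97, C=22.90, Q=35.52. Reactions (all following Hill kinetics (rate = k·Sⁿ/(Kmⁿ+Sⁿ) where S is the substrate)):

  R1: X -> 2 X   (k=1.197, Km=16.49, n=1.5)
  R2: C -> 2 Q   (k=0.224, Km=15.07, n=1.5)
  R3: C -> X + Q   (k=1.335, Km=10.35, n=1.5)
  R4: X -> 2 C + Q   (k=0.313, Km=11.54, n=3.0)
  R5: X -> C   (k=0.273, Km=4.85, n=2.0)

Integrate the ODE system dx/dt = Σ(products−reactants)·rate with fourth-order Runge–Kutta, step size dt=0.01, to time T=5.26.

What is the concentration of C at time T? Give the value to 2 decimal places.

RK4 with dt=0.01: 526 steps to T=5.26. Trajectory (selected grid times):
t=0.00: X=7.97 C=22.90 Q=35.52
t=0.58: X=8.58 C=22.44 Q=36.33
t=1.17: X=9.19 C=22.00 Q=37.15
t=1.75: X=9.80 C=21.59 Q=37.97
t=2.34: X=10.41 C=21.19 Q=38.80
t=2.92: X=11.01 C=20.83 Q=39.61
t=3.51: X=11.62 C=20.48 Q=40.45
t=4.09: X=12.22 C=20.16 Q=41.27
t=4.68: X=12.84 C=19.86 Q=42.11
t=5.26: X=13.44 C=19.57 Q=42.93
Read off C at T=5.26: 19.57

C at T = 19.57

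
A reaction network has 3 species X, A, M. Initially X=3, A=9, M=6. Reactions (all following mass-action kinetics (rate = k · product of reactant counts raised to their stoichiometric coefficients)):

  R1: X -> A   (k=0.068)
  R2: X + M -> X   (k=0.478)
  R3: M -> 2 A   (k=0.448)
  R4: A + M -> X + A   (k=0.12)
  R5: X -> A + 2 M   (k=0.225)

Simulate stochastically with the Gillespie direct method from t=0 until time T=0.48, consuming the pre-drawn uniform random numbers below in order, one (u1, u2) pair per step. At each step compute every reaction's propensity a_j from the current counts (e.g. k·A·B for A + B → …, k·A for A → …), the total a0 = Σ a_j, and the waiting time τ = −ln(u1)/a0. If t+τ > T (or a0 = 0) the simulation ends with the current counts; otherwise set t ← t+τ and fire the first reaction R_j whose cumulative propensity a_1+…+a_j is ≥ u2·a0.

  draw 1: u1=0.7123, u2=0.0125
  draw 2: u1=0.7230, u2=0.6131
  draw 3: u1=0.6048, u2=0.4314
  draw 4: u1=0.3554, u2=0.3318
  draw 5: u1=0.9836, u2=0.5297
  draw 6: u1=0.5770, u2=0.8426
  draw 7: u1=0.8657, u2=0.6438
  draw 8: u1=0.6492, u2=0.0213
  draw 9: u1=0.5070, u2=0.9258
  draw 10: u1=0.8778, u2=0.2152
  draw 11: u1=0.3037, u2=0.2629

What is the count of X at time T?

X at T = 2

t=0.000: X=3 A=9 M=6
Draw 1: a1=0.204, a2=8.604, a3=2.688, a4=6.480, a5=0.675, a0=18.651; τ=−ln(0.7123)/18.651=0.018 → t=0.018; u2·a0=0.0125·18.651=0.233; a1=0.204 < 0.233 ≤ a1+a2=8.808 → R2 fires; X=3 A=9 M=5
Draw 2: a1=0.204, a2=7.170, a3=2.240, a4=5.400, a5=0.675, a0=15.689; τ=−ln(0.7230)/15.689=0.021 → t=0.039; u2·a0=0.6131·15.689=9.619; a1+…+a3=9.614 < 9.619 ≤ a1+…+a4=15.014 → R4 fires; X=4 A=9 M=4
Draw 3: a1=0.272, a2=7.648, a3=1.792, a4=4.320, a5=0.900, a0=14.932; τ=−ln(0.6048)/14.932=0.034 → t=0.073; u2·a0=0.4314·14.932=6.442; a1=0.272 < 6.442 ≤ a1+a2=7.920 → R2 fires; X=4 A=9 M=3
Draw 4: a1=0.272, a2=5.736, a3=1.344, a4=3.240, a5=0.900, a0=11.492; τ=−ln(0.3554)/11.492=0.090 → t=0.163; u2·a0=0.3318·11.492=3.813; a1=0.272 < 3.813 ≤ a1+a2=6.008 → R2 fires; X=4 A=9 M=2
Draw 5: a1=0.272, a2=3.824, a3=0.896, a4=2.160, a5=0.900, a0=8.052; τ=−ln(0.9836)/8.052=0.002 → t=0.165; u2·a0=0.5297·8.052=4.265; a1+a2=4.096 < 4.265 ≤ a1+…+a3=4.992 → R3 fires; X=4 A=11 M=1
Draw 6: a1=0.272, a2=1.912, a3=0.448, a4=1.320, a5=0.900, a0=4.852; τ=−ln(0.5770)/4.852=0.113 → t=0.278; u2·a0=0.8426·4.852=4.088; a1+…+a4=3.952 < 4.088 ≤ a1+…+a5=4.852 → R5 fires; X=3 A=12 M=3
Draw 7: a1=0.204, a2=4.302, a3=1.344, a4=4.320, a5=0.675, a0=10.845; τ=−ln(0.8657)/10.845=0.013 → t=0.291; u2·a0=0.6438·10.845=6.982; a1+…+a3=5.850 < 6.982 ≤ a1+…+a4=10.170 → R4 fires; X=4 A=12 M=2
Draw 8: a1=0.272, a2=3.824, a3=0.896, a4=2.880, a5=0.900, a0=8.772; τ=−ln(0.6492)/8.772=0.049 → t=0.340; u2·a0=0.0213·8.772=0.187 ≤ a1=0.272 → R1 fires; X=3 A=13 M=2
Draw 9: a1=0.204, a2=2.868, a3=0.896, a4=3.120, a5=0.675, a0=7.763; τ=−ln(0.5070)/7.763=0.087 → t=0.428; u2·a0=0.9258·7.763=7.187; a1+…+a4=7.088 < 7.187 ≤ a1+…+a5=7.763 → R5 fires; X=2 A=14 M=4
Draw 10: a1=0.136, a2=3.824, a3=1.792, a4=6.720, a5=0.450, a0=12.922; τ=−ln(0.8778)/12.922=0.010 → t=0.438; u2·a0=0.2152·12.922=2.781; a1=0.136 < 2.781 ≤ a1+a2=3.960 → R2 fires; X=2 A=14 M=3
Draw 11: a1=0.136, a2=2.868, a3=1.344, a4=5.040, a5=0.450, a0=9.838; τ=−ln(0.3037)/9.838=0.121 → t=0.559 > T=0.48: stop.
Read off X at T=0.48: 2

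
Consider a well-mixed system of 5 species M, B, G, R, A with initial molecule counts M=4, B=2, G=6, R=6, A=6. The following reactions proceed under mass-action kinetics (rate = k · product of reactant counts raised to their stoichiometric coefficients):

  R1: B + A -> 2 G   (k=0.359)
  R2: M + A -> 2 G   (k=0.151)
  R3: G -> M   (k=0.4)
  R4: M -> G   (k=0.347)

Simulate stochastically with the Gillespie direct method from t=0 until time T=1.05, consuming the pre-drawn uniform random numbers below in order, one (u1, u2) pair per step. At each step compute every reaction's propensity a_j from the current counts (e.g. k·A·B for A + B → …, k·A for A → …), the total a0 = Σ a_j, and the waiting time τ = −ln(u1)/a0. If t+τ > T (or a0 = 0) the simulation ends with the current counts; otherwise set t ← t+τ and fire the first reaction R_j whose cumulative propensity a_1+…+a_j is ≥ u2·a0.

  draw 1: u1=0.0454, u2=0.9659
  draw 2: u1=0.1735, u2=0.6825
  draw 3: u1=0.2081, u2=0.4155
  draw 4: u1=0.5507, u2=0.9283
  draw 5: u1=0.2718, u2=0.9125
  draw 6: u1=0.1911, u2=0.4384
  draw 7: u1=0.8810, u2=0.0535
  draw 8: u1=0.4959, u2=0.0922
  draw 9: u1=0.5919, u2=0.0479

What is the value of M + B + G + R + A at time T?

Check how each reaction changes W = M + B + G + R + A (weight of products minus weight of reactants):
R1: B + A -> 2 G: (1·2) − (1·1 + 1·1) = 2 − 2 = 0
R2: M + A -> 2 G: (1·2) − (1·1 + 1·1) = 2 − 2 = 0
R3: G -> M: (1·1) − (1·1) = 1 − 1 = 0
R4: M -> G: (1·1) − (1·1) = 1 − 1 = 0
Every reaction leaves W unchanged, so W is conserved and no simulation is needed: W(T) = W(0) = 4 + 2 + 6 + 6 + 6 = 24

Value at T = 24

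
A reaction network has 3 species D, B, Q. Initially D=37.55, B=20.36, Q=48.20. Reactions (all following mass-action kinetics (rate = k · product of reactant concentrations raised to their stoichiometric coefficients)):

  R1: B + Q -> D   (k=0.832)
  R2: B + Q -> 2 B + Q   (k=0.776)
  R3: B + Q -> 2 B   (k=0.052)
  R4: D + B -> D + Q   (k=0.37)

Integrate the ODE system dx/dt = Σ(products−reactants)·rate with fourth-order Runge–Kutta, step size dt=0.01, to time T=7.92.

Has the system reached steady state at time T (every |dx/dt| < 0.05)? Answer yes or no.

Steady state at T: yes

RK4 with dt=0.01: 792 steps to T=7.92. Trajectory (selected grid times):
t=0.00: D=37.55 B=20.36 Q=48.20
t=0.88: D=69.98 B=0.00 Q=33.94
t=1.76: D=69.98 B=0.00 Q=33.94
t=2.64: D=69.98 B=0.00 Q=33.94
t=3.52: D=69.98 B=0.00 Q=33.94
t=4.40: D=69.98 B=0.00 Q=33.94
t=5.28: D=69.98 B=0.00 Q=33.94
t=6.16: D=69.98 B=0.00 Q=33.94
t=7.04: D=69.98 B=0.00 Q=33.94
t=7.92: D=69.98 B=0.00 Q=33.94
Rates at T: R1=0.0000, R2=0.0000, R3=0.0000, R4=0.0000
dx/dt at T (Σ net stoichiometry × rate): D=+0.0000, B=-0.0000, Q=-0.0000
Largest |dx/dt| is |+0.0000| (D) < 0.05 → steady.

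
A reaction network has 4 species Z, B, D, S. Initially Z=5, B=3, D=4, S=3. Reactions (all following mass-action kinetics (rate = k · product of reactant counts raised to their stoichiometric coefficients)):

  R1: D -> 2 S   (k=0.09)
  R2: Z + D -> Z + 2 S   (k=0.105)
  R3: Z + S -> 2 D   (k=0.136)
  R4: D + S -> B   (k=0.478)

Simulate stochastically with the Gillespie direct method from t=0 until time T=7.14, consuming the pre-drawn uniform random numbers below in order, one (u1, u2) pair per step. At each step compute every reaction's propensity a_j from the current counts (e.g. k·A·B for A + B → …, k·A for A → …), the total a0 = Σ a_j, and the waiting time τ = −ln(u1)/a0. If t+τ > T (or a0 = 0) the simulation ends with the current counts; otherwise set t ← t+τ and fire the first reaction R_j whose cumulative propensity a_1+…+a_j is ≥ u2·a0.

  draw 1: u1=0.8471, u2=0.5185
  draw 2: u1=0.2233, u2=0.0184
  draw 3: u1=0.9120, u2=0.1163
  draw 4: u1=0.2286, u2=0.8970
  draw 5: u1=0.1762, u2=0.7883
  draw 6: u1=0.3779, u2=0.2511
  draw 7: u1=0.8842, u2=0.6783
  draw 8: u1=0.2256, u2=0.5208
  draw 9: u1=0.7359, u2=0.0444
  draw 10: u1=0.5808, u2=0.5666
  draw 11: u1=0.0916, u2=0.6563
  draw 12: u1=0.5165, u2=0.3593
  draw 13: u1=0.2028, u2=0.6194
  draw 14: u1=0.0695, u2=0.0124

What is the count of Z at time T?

Z at T = 1

t=0.000: Z=5 B=3 D=4 S=3
Draw 1: a1=0.360, a2=2.100, a3=2.040, a4=5.736, a0=10.236; τ=−ln(0.8471)/10.236=0.016 → t=0.016; u2·a0=0.5185·10.236=5.307; a1+…+a3=4.500 < 5.307 ≤ a1+…+a4=10.236 → R4 fires; Z=5 B=4 D=3 S=2
Draw 2: a1=0.270, a2=1.575, a3=1.360, a4=2.868, a0=6.073; τ=−ln(0.2233)/6.073=0.247 → t=0.263; u2·a0=0.0184·6.073=0.112 ≤ a1=0.270 → R1 fires; Z=5 B=4 D=2 S=4
Draw 3: a1=0.180, a2=1.050, a3=2.720, a4=3.824, a0=7.774; τ=−ln(0.9120)/7.774=0.012 → t=0.275; u2·a0=0.1163·7.774=0.904; a1=0.180 < 0.904 ≤ a1+a2=1.230 → R2 fires; Z=5 B=4 D=1 S=6
Draw 4: a1=0.090, a2=0.525, a3=4.080, a4=2.868, a0=7.563; τ=−ln(0.2286)/7.563=0.195 → t=0.470; u2·a0=0.8970·7.563=6.784; a1+…+a3=4.695 < 6.784 ≤ a1+…+a4=7.563 → R4 fires; Z=5 B=5 D=0 S=5
Draw 5: a1=0.000, a2=0.000, a3=3.400, a4=0.000, a0=3.400; τ=−ln(0.1762)/3.400=0.511 → t=0.981; u2·a0=0.7883·3.400=2.680; a1+a2=0.000 < 2.680 ≤ a1+…+a3=3.400 → R3 fires; Z=4 B=5 D=2 S=4
Draw 6: a1=0.180, a2=0.840, a3=2.176, a4=3.824, a0=7.020; τ=−ln(0.3779)/7.020=0.139 → t=1.119; u2·a0=0.2511·7.020=1.763; a1+a2=1.020 < 1.763 ≤ a1+…+a3=3.196 → R3 fires; Z=3 B=5 D=4 S=3
Draw 7: a1=0.360, a2=1.260, a3=1.224, a4=5.736, a0=8.580; τ=−ln(0.8842)/8.580=0.014 → t=1.134; u2·a0=0.6783·8.580=5.820; a1+…+a3=2.844 < 5.820 ≤ a1+…+a4=8.580 → R4 fires; Z=3 B=6 D=3 S=2
Draw 8: a1=0.270, a2=0.945, a3=0.816, a4=2.868, a0=4.899; τ=−ln(0.2256)/4.899=0.304 → t=1.438; u2·a0=0.5208·4.899=2.551; a1+…+a3=2.031 < 2.551 ≤ a1+…+a4=4.899 → R4 fires; Z=3 B=7 D=2 S=1
Draw 9: a1=0.180, a2=0.630, a3=0.408, a4=0.956, a0=2.174; τ=−ln(0.7359)/2.174=0.141 → t=1.579; u2·a0=0.0444·2.174=0.097 ≤ a1=0.180 → R1 fires; Z=3 B=7 D=1 S=3
Draw 10: a1=0.090, a2=0.315, a3=1.224, a4=1.434, a0=3.063; τ=−ln(0.5808)/3.063=0.177 → t=1.756; u2·a0=0.5666·3.063=1.735; a1+…+a3=1.629 < 1.735 ≤ a1+…+a4=3.063 → R4 fires; Z=3 B=8 D=0 S=2
Draw 11: a1=0.000, a2=0.000, a3=0.816, a4=0.000, a0=0.816; τ=−ln(0.0916)/0.816=2.929 → t=4.685; u2·a0=0.6563·0.816=0.536; a1+a2=0.000 < 0.536 ≤ a1+…+a3=0.816 → R3 fires; Z=2 B=8 D=2 S=1
Draw 12: a1=0.180, a2=0.420, a3=0.272, a4=0.956, a0=1.828; τ=−ln(0.5165)/1.828=0.361 → t=5.047; u2·a0=0.3593·1.828=0.657; a1+a2=0.600 < 0.657 ≤ a1+…+a3=0.872 → R3 fires; Z=1 B=8 D=4 S=0
Draw 13: a1=0.360, a2=0.420, a3=0.000, a4=0.000, a0=0.780; τ=−ln(0.2028)/0.780=2.046 → t=7.092; u2·a0=0.6194·0.780=0.483; a1=0.360 < 0.483 ≤ a1+a2=0.780 → R2 fires; Z=1 B=8 D=3 S=2
Draw 14: a1=0.270, a2=0.315, a3=0.272, a4=2.868, a0=3.725; τ=−ln(0.0695)/3.725=0.716 → t=7.808 > T=7.14: stop.
Read off Z at T=7.14: 1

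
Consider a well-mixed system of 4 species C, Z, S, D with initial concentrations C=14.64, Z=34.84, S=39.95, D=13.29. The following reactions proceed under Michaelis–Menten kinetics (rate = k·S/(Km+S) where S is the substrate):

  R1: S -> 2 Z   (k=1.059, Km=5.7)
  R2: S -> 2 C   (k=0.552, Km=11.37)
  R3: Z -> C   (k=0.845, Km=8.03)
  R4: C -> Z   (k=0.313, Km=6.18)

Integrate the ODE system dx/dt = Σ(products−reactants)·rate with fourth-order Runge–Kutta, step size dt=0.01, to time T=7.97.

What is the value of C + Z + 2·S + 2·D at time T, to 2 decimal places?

Check how each reaction changes W = C + Z + 2·S + 2·D (weight of products minus weight of reactants):
R1: S -> 2 Z: (1·2) − (2·1) = 2 − 2 = 0
R2: S -> 2 C: (1·2) − (2·1) = 2 − 2 = 0
R3: Z -> C: (1·1) − (1·1) = 1 − 1 = 0
R4: C -> Z: (1·1) − (1·1) = 1 − 1 = 0
Every reaction leaves W unchanged, so W is conserved and no simulation is needed: W(T) = W(0) = 14.64 + 34.84 + 2·39.95 + 2·13.29 = 155.96

Value at T = 155.96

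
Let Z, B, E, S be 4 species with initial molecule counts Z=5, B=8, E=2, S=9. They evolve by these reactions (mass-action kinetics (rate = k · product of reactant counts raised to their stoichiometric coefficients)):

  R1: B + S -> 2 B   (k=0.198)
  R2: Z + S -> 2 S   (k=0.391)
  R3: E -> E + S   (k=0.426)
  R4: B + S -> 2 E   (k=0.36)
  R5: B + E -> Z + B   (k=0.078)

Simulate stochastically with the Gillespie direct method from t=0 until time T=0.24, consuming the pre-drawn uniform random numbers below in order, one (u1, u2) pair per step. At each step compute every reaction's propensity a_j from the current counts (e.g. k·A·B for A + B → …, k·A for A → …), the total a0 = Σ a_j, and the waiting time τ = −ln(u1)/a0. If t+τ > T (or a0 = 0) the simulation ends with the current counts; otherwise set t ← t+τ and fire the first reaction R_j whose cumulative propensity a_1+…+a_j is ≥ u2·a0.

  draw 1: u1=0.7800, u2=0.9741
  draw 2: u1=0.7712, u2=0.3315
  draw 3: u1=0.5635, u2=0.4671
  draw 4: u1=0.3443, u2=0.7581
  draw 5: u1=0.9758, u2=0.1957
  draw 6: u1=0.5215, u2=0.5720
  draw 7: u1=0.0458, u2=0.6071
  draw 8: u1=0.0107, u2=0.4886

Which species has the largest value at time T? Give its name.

t=0.000: Z=5 B=8 E=2 S=9
Draw 1: a1=14.256, a2=17.595, a3=0.852, a4=25.920, a5=1.248, a0=59.871; τ=−ln(0.7800)/59.871=0.004 → t=0.004; u2·a0=0.9741·59.871=58.320; a1+…+a3=32.703 < 58.320 ≤ a1+…+a4=58.623 → R4 fires; Z=5 B=7 E=4 S=8
Draw 2: a1=11.088, a2=15.640, a3=1.704, a4=20.160, a5=2.184, a0=50.776; τ=−ln(0.7712)/50.776=0.005 → t=0.009; u2·a0=0.3315·50.776=16.832; a1=11.088 < 16.832 ≤ a1+a2=26.728 → R2 fires; Z=4 B=7 E=4 S=9
Draw 3: a1=12.474, a2=14.076, a3=1.704, a4=22.680, a5=2.184, a0=53.118; τ=−ln(0.5635)/53.118=0.011 → t=0.020; u2·a0=0.4671·53.118=24.811; a1=12.474 < 24.811 ≤ a1+a2=26.550 → R2 fires; Z=3 B=7 E=4 S=10
Draw 4: a1=13.860, a2=11.730, a3=1.704, a4=25.200, a5=2.184, a0=54.678; τ=−ln(0.3443)/54.678=0.020 → t=0.040; u2·a0=0.7581·54.678=41.451; a1+…+a3=27.294 < 41.451 ≤ a1+…+a4=52.494 → R4 fires; Z=3 B=6 E=6 S=9
Draw 5: a1=10.692, a2=10.557, a3=2.556, a4=19.440, a5=2.808, a0=46.053; τ=−ln(0.9758)/46.053=0.001 → t=0.040; u2·a0=0.1957·46.053=9.013 ≤ a1=10.692 → R1 fires; Z=3 B=7 E=6 S=8
Draw 6: a1=11.088, a2=9.384, a3=2.556, a4=20.160, a5=3.276, a0=46.464; τ=−ln(0.5215)/46.464=0.014 → t=0.054; u2·a0=0.5720·46.464=26.577; a1+…+a3=23.028 < 26.577 ≤ a1+…+a4=43.188 → R4 fires; Z=3 B=6 E=8 S=7
Draw 7: a1=8.316, a2=8.211, a3=3.408, a4=15.120, a5=3.744, a0=38.799; τ=−ln(0.0458)/38.799=0.079 → t=0.134; u2·a0=0.6071·38.799=23.555; a1+…+a3=19.935 < 23.555 ≤ a1+…+a4=35.055 → R4 fires; Z=3 B=5 E=10 S=6
Draw 8: a1=5.940, a2=7.038, a3=4.260, a4=10.800, a5=3.900, a0=31.938; τ=−ln(0.0107)/31.938=0.142 → t=0.276 > T=0.24: stop.
At T=0.24: Z=3 B=5 E=10 S=6; the largest is E.

Dominant species at T: E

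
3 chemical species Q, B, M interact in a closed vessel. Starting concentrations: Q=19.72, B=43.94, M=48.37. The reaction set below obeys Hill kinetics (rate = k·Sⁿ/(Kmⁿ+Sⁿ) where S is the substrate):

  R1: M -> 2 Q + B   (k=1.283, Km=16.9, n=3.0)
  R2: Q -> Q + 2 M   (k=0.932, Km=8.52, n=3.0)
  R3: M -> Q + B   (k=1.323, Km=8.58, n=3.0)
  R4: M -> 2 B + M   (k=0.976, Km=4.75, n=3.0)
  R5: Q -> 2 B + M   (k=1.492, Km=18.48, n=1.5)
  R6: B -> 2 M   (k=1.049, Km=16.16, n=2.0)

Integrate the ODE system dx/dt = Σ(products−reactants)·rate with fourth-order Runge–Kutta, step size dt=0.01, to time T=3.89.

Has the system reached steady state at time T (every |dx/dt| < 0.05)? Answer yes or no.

RK4 with dt=0.01: 389 steps to T=3.89. Trajectory (selected grid times):
t=0.00: Q=19.72 B=43.94 M=48.37
t=0.43: Q=21.00 B=46.16 M=49.16
t=0.86: Q=22.27 B=48.41 M=49.99
t=1.30: Q=23.56 B=50.74 M=50.86
t=1.73: Q=24.80 B=53.03 M=51.74
t=2.16: Q=26.04 B=55.35 M=52.63
t=2.59: Q=27.27 B=57.68 M=53.55
t=3.03: Q=28.52 B=60.09 M=54.50
t=3.46: Q=29.73 B=62.47 M=55.45
t=3.89: Q=30.94 B=64.85 M=56.42
Rates at T: R1=1.2494, R2=0.9129, R3=1.3184, R4=0.9754, R5=1.0207, R6=0.9877
dx/dt at T (Σ net stoichiometry × rate): Q=+2.7964, B=+5.5724, M=+2.2542
Largest |dx/dt| is |+5.5724| (B) ≥ 0.05 → not steady.

Steady state at T: no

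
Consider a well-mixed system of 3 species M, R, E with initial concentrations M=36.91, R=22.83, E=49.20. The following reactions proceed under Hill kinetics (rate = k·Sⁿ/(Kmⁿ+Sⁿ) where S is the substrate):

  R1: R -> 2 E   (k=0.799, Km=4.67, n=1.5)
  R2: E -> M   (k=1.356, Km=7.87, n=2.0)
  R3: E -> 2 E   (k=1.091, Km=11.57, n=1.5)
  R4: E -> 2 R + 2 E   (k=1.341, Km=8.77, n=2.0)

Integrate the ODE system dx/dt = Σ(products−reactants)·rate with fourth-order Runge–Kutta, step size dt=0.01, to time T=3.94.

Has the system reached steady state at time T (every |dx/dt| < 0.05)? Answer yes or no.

RK4 with dt=0.01: 394 steps to T=3.94. Trajectory (selected grid times):
t=0.00: M=36.91 R=22.83 E=49.20
t=0.44: M=37.49 R=23.65 E=50.27
t=0.88: M=38.07 R=24.47 E=51.34
t=1.31: M=38.64 R=25.28 E=52.39
t=1.75: M=39.23 R=26.10 E=53.47
t=2.19: M=39.81 R=26.92 E=54.55
t=2.63: M=40.40 R=27.74 E=55.63
t=3.06: M=40.97 R=28.55 E=56.70
t=3.50: M=41.55 R=29.37 E=57.79
t=3.94: M=42.14 R=30.19 E=58.88
Rates at T: R1=0.7532, R2=1.3322, R3=1.0036, R4=1.3119
dx/dt at T (Σ net stoichiometry × rate): M=+1.3322, R=+1.8706, E=+2.4897
Largest |dx/dt| is |+2.4897| (E) ≥ 0.05 → not steady.

Steady state at T: no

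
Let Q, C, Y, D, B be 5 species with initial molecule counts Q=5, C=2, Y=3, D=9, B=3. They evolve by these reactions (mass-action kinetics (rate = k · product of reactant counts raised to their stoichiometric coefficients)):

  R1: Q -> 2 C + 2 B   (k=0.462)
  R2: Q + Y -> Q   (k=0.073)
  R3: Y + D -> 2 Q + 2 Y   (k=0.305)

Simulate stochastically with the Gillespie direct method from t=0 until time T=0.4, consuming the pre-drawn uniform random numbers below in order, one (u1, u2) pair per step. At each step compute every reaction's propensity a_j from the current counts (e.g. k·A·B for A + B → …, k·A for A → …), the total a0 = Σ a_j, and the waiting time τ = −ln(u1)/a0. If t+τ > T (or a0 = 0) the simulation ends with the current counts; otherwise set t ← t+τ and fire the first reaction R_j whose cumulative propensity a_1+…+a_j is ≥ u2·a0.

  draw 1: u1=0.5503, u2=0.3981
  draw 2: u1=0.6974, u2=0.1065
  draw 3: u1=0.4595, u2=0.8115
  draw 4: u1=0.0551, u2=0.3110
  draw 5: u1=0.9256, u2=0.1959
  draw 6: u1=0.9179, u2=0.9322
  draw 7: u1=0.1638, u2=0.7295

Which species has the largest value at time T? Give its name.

Dominant species at T: Q

t=0.000: Q=5 C=2 Y=3 D=9 B=3
Draw 1: a1=2.310, a2=1.095, a3=8.235, a0=11.640; τ=−ln(0.5503)/11.640=0.051 → t=0.051; u2·a0=0.3981·11.640=4.634; a1+a2=3.405 < 4.634 ≤ a1+…+a3=11.640 → R3 fires; Q=7 C=2 Y=4 D=8 B=3
Draw 2: a1=3.234, a2=2.044, a3=9.760, a0=15.038; τ=−ln(0.6974)/15.038=0.024 → t=0.075; u2·a0=0.1065·15.038=1.602 ≤ a1=3.234 → R1 fires; Q=6 C=4 Y=4 D=8 B=5
Draw 3: a1=2.772, a2=1.752, a3=9.760, a0=14.284; τ=−ln(0.4595)/14.284=0.054 → t=0.130; u2·a0=0.8115·14.284=11.591; a1+a2=4.524 < 11.591 ≤ a1+…+a3=14.284 → R3 fires; Q=8 C=4 Y=5 D=7 B=5
Draw 4: a1=3.696, a2=2.920, a3=10.675, a0=17.291; τ=−ln(0.0551)/17.291=0.168 → t=0.297; u2·a0=0.3110·17.291=5.378; a1=3.696 < 5.378 ≤ a1+a2=6.616 → R2 fires; Q=8 C=4 Y=4 D=7 B=5
Draw 5: a1=3.696, a2=2.336, a3=8.540, a0=14.572; τ=−ln(0.9256)/14.572=0.005 → t=0.303; u2·a0=0.1959·14.572=2.855 ≤ a1=3.696 → R1 fires; Q=7 C=6 Y=4 D=7 B=7
Draw 6: a1=3.234, a2=2.044, a3=8.540, a0=13.818; τ=−ln(0.9179)/13.818=0.006 → t=0.309; u2·a0=0.9322·13.818=12.881; a1+a2=5.278 < 12.881 ≤ a1+…+a3=13.818 → R3 fires; Q=9 C=6 Y=5 D=6 B=7
Draw 7: a1=4.158, a2=3.285, a3=9.150, a0=16.593; τ=−ln(0.1638)/16.593=0.109 → t=0.418 > T=0.4: stop.
At T=0.4: Q=9 C=6 Y=5 D=6 B=7; the largest is Q.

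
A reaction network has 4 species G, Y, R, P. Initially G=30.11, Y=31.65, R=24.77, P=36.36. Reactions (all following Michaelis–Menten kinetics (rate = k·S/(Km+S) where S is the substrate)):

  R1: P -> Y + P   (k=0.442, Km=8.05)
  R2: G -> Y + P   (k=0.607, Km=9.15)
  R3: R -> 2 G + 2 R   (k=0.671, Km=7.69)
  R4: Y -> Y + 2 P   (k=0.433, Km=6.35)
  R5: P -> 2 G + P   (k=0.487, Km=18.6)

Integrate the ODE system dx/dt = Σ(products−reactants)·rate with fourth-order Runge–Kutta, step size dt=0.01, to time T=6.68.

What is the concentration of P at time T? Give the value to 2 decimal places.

P at T = 44.44

RK4 with dt=0.01: 668 steps to T=6.68. Trajectory (selected grid times):
t=0.00: G=30.11 Y=31.65 R=24.77 P=36.36
t=0.74: G=31.00 Y=32.26 R=25.15 P=37.24
t=1.48: G=31.90 Y=32.88 R=25.53 P=38.12
t=2.23: G=32.81 Y=33.51 R=25.92 P=39.02
t=2.97: G=33.72 Y=34.13 R=26.30 P=39.92
t=3.71: G=34.63 Y=34.76 R=26.69 P=40.81
t=4.45: G=35.54 Y=35.39 R=27.07 P=41.71
t=5.20: G=36.47 Y=36.03 R=27.46 P=42.63
t=5.94: G=37.39 Y=36.67 R=27.85 P=43.53
t=6.68: G=38.31 Y=37.31 R=28.24 P=44.44
Read off P at T=6.68: 44.44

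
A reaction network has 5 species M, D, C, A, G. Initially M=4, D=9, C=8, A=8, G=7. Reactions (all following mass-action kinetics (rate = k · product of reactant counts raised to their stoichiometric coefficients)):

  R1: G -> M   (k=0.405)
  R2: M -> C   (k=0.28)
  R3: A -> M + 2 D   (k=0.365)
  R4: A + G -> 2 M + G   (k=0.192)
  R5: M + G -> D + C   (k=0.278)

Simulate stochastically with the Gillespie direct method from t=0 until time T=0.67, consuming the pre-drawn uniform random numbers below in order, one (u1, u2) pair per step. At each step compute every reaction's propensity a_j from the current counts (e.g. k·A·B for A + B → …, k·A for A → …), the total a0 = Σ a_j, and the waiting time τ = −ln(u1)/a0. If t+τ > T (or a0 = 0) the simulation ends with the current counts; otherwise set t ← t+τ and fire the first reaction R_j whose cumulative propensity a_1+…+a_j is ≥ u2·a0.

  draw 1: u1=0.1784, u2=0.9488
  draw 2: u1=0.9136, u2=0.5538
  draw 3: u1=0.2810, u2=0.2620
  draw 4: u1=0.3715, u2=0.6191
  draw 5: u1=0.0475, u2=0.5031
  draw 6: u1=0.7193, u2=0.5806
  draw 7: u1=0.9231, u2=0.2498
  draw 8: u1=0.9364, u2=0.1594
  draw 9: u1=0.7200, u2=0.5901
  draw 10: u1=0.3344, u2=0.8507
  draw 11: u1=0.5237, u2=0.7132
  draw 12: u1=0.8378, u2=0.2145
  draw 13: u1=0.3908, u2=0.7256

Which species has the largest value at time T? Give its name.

Dominant species at T: D

t=0.000: M=4 D=9 C=8 A=8 G=7
Draw 1: a1=2.835, a2=1.120, a3=2.920, a4=10.752, a5=7.784, a0=25.411; τ=−ln(0.1784)/25.411=0.068 → t=0.068; u2·a0=0.9488·25.411=24.110; a1+…+a4=17.627 < 24.110 ≤ a1+…+a5=25.411 → R5 fires; M=3 D=10 C=9 A=8 G=6
Draw 2: a1=2.430, a2=0.840, a3=2.920, a4=9.216, a5=5.004, a0=20.410; τ=−ln(0.9136)/20.410=0.004 → t=0.072; u2·a0=0.5538·20.410=11.303; a1+…+a3=6.190 < 11.303 ≤ a1+…+a4=15.406 → R4 fires; M=5 D=10 C=9 A=7 G=6
Draw 3: a1=2.430, a2=1.400, a3=2.555, a4=8.064, a5=8.340, a0=22.789; τ=−ln(0.2810)/22.789=0.056 → t=0.128; u2·a0=0.2620·22.789=5.971; a1+a2=3.830 < 5.971 ≤ a1+…+a3=6.385 → R3 fires; M=6 D=12 C=9 A=6 G=6
Draw 4: a1=2.430, a2=1.680, a3=2.190, a4=6.912, a5=10.008, a0=23.220; τ=−ln(0.3715)/23.220=0.043 → t=0.171; u2·a0=0.6191·23.220=14.376; a1+…+a4=13.212 < 14.376 ≤ a1+…+a5=23.220 → R5 fires; M=5 D=13 C=10 A=6 G=5
Draw 5: a1=2.025, a2=1.400, a3=2.190, a4=5.760, a5=6.950, a0=18.325; τ=−ln(0.0475)/18.325=0.166 → t=0.337; u2·a0=0.5031·18.325=9.219; a1+…+a3=5.615 < 9.219 ≤ a1+…+a4=11.375 → R4 fires; M=7 D=13 C=10 A=5 G=5
Draw 6: a1=2.025, a2=1.960, a3=1.825, a4=4.800, a5=9.730, a0=20.340; τ=−ln(0.7193)/20.340=0.016 → t=0.353; u2·a0=0.5806·20.340=11.809; a1+…+a4=10.610 < 11.809 ≤ a1+…+a5=20.340 → R5 fires; M=6 D=14 C=11 A=5 G=4
Draw 7: a1=1.620, a2=1.680, a3=1.825, a4=3.840, a5=6.672, a0=15.637; τ=−ln(0.9231)/15.637=0.005 → t=0.358; u2·a0=0.2498·15.637=3.906; a1+a2=3.300 < 3.906 ≤ a1+…+a3=5.125 → R3 fires; M=7 D=16 C=11 A=4 G=4
Draw 8: a1=1.620, a2=1.960, a3=1.460, a4=3.072, a5=7.784, a0=15.896; τ=−ln(0.9364)/15.896=0.004 → t=0.362; u2·a0=0.1594·15.896=2.534; a1=1.620 < 2.534 ≤ a1+a2=3.580 → R2 fires; M=6 D=16 C=12 A=4 G=4
Draw 9: a1=1.620, a2=1.680, a3=1.460, a4=3.072, a5=6.672, a0=14.504; τ=−ln(0.7200)/14.504=0.023 → t=0.385; u2·a0=0.5901·14.504=8.559; a1+…+a4=7.832 < 8.559 ≤ a1+…+a5=14.504 → R5 fires; M=5 D=17 C=13 A=4 G=3
Draw 10: a1=1.215, a2=1.400, a3=1.460, a4=2.304, a5=4.170, a0=10.549; τ=−ln(0.3344)/10.549=0.104 → t=0.489; u2·a0=0.8507·10.549=8.974; a1+…+a4=6.379 < 8.974 ≤ a1+…+a5=10.549 → R5 fires; M=4 D=18 C=14 A=4 G=2
Draw 11: a1=0.810, a2=1.120, a3=1.460, a4=1.536, a5=2.224, a0=7.150; τ=−ln(0.5237)/7.150=0.090 → t=0.579; u2·a0=0.7132·7.150=5.099; a1+…+a4=4.926 < 5.099 ≤ a1+…+a5=7.150 → R5 fires; M=3 D=19 C=15 A=4 G=1
Draw 12: a1=0.405, a2=0.840, a3=1.460, a4=0.768, a5=0.834, a0=4.307; τ=−ln(0.8378)/4.307=0.041 → t=0.620; u2·a0=0.2145·4.307=0.924; a1=0.405 < 0.924 ≤ a1+a2=1.245 → R2 fires; M=2 D=19 C=16 A=4 G=1
Draw 13: a1=0.405, a2=0.560, a3=1.460, a4=0.768, a5=0.556, a0=3.749; τ=−ln(0.3908)/3.749=0.251 → t=0.871 > T=0.67: stop.
At T=0.67: M=2 D=19 C=16 A=4 G=1; the largest is D.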